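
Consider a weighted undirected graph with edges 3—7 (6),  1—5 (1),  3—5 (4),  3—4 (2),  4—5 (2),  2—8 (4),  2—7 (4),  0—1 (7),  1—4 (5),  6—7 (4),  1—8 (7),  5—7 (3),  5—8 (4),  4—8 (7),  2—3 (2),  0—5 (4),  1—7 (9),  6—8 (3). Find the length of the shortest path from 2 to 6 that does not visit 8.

Some routes from 2 to 6 avoiding 8:
2 - 3 - 5 - 7 - 6: 2 + 4 + 3 + 4 = 13
2 - 3 - 4 - 1 - 5 - 7 - 6: 2 + 2 + 5 + 1 + 3 + 4 = 17
2 - 3 - 4 - 5 - 7 - 6: 2 + 2 + 2 + 3 + 4 = 13
2 - 7 - 6: 4 + 4 = 8
2 - 3 - 7 - 6: 2 + 6 + 4 = 12
Best route has total 8.

8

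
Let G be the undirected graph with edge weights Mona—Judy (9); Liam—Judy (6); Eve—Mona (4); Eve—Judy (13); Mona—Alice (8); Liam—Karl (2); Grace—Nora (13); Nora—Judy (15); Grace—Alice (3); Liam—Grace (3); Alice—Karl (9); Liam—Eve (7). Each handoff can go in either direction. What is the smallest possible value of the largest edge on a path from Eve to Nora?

13

Checking several routes:
Eve-Liam-Grace-Nora: max(7, 3, 13) = 13
Eve-Judy-Mona-Alice-Karl-Liam-Grace-Nora: max(13, 9, 8, 9, 2, 3, 13) = 13
Eve-Judy-Mona-Alice-Grace-Nora: max(13, 9, 8, 3, 13) = 13
Eve-Judy-Liam-Karl-Alice-Grace-Nora: max(13, 6, 2, 9, 3, 13) = 13
Eve-Judy-Liam-Grace-Nora: max(13, 6, 3, 13) = 13
Eve-Liam-Judy-Mona-Alice-Grace-Nora: max(7, 6, 9, 8, 3, 13) = 13
The minimum achievable maximum is 13.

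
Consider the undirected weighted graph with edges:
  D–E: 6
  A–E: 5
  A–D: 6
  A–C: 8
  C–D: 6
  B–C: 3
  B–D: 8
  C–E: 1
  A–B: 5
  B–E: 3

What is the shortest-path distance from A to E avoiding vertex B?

Paths from A to E avoiding B:
A → D → C → E: 6 + 6 + 1 = 13
A → E: 5
A → C → E: 8 + 1 = 9
A → C → D → E: 8 + 6 + 6 = 20
A → D → E: 6 + 6 = 12
Best route has total 5.

5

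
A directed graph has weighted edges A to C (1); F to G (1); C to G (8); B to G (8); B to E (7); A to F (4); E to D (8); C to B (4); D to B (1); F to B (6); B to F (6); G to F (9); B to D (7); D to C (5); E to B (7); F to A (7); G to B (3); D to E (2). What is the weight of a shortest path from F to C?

8

Comparing a few candidate routes:
F → B → D → C: 6 + 7 + 5 = 18
F → G → B → D → C: 1 + 3 + 7 + 5 = 16
F → A → C: 7 + 1 = 8
Shortest: 8.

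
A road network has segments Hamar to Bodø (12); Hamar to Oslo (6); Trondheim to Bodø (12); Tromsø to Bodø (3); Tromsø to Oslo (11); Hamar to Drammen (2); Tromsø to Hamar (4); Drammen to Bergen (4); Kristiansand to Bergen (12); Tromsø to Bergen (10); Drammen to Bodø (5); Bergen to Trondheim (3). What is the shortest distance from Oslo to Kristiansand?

Checking several routes:
Oslo -> Tromsø -> Bergen -> Kristiansand: 11 + 10 + 12 = 33
Oslo -> Hamar -> Tromsø -> Bergen -> Kristiansand: 6 + 4 + 10 + 12 = 32
Oslo -> Hamar -> Drammen -> Bergen -> Kristiansand: 6 + 2 + 4 + 12 = 24
Oslo -> Tromsø -> Hamar -> Drammen -> Bergen -> Kristiansand: 11 + 4 + 2 + 4 + 12 = 33
Oslo -> Hamar -> Tromsø -> Bodø -> Drammen -> Bergen -> Kristiansand: 6 + 4 + 3 + 5 + 4 + 12 = 34
Shortest: 24 km.

24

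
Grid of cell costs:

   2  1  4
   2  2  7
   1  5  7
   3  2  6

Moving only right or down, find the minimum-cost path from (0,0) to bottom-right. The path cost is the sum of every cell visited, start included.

Take r0c0 r1c0 r2c0 r3c0 r3c1 r3c2 for a total of 2 + 2 + 1 + 3 + 2 + 6 = 16.
(Top row then right column would cost 27.)

16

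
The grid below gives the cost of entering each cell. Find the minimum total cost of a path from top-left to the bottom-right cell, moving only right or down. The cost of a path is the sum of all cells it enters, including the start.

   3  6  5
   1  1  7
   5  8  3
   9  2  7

22

Take [0,0] -> [1,0] -> [1,1] -> [1,2] -> [2,2] -> [3,2] for a total of 3 + 1 + 1 + 7 + 3 + 7 = 22.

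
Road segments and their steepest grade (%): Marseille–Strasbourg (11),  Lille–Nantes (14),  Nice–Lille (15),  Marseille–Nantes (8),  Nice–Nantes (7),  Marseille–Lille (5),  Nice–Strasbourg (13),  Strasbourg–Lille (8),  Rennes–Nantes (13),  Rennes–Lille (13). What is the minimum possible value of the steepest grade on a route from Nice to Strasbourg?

8

A few of the Nice→Strasbourg routes:
Nice-Strasbourg: max(13) = 13
Nice-Nantes-Marseille-Lille-Strasbourg: max(7, 8, 5, 8) = 8
Nice-Nantes-Marseille-Strasbourg: max(7, 8, 11) = 11
The minimum achievable maximum is 8%.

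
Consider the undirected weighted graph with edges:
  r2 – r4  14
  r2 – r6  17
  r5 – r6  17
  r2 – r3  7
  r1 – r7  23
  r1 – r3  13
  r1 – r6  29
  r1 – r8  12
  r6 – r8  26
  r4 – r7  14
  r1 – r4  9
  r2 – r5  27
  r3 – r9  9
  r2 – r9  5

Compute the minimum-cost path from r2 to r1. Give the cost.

Checking several routes:
r2 -> r4 -> r1: 14 + 9 = 23
r2 -> r4 -> r7 -> r1: 14 + 14 + 23 = 51
r2 -> r6 -> r1: 17 + 29 = 46
r2 -> r3 -> r1: 7 + 13 = 20
r2 -> r9 -> r3 -> r1: 5 + 9 + 13 = 27
Shortest: 20.

20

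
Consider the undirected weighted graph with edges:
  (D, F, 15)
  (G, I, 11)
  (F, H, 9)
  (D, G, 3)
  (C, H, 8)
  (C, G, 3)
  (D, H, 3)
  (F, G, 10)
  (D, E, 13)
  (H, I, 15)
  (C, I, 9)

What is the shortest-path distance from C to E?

19

Some routes from C to E:
C-H-D-E: 8 + 3 + 13 = 24
C-G-D-E: 3 + 3 + 13 = 19
C-I-G-D-E: 9 + 11 + 3 + 13 = 36
Shortest: 19.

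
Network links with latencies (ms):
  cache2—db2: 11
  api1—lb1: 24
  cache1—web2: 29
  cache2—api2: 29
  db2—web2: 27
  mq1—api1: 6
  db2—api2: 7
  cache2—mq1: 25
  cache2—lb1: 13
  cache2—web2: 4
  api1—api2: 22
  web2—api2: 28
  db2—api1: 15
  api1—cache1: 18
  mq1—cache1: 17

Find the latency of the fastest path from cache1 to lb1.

Some routes from cache1 to lb1:
cache1 -> api1 -> lb1: 18 + 24 = 42
cache1 -> mq1 -> api1 -> lb1: 17 + 6 + 24 = 47
cache1 -> mq1 -> cache2 -> lb1: 17 + 25 + 13 = 55
cache1 -> web2 -> cache2 -> lb1: 29 + 4 + 13 = 46
cache1 -> api1 -> mq1 -> cache2 -> lb1: 18 + 6 + 25 + 13 = 62
cache1 -> api1 -> db2 -> cache2 -> lb1: 18 + 15 + 11 + 13 = 57
Shortest: 42 ms.

42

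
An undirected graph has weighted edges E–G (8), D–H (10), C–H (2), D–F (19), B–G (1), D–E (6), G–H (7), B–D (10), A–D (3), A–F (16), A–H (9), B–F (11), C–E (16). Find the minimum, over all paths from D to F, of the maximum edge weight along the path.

11

Checking several routes:
D-B-F: max(10, 11) = 11
D-H-C-E-G-B-F: max(10, 2, 16, 8, 1, 11) = 16
D-A-H-G-B-F: max(3, 9, 7, 1, 11) = 11
D-H-G-B-F: max(10, 7, 1, 11) = 11
D-E-G-B-F: max(6, 8, 1, 11) = 11
Best route has worst link 11.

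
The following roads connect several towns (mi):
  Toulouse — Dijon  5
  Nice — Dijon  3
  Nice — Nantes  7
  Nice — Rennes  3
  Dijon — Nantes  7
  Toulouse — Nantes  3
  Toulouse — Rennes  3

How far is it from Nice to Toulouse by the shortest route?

6

Some routes from Nice to Toulouse:
Nice-Dijon-Toulouse: 3 + 5 = 8
Nice-Rennes-Toulouse: 3 + 3 = 6
Nice-Nantes-Toulouse: 7 + 3 = 10
Best route has total 6 mi.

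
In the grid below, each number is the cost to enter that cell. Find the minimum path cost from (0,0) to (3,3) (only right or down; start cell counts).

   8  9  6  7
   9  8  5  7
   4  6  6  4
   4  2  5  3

35

Cheapest: r0c0 -> r1c0 -> r2c0 -> r3c0 -> r3c1 -> r3c2 -> r3c3
  8 + 9 + 4 + 4 + 2 + 5 + 3 = 35
(Top row then right column would cost 44.)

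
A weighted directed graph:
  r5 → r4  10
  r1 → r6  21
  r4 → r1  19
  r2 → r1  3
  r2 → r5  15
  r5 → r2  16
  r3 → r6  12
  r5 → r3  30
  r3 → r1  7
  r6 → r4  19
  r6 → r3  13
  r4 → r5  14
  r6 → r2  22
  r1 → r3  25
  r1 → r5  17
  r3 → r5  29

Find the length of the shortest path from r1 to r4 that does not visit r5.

40

Candidate routes:
r1 - r3 - r6 - r4: 25 + 12 + 19 = 56
r1 - r6 - r4: 21 + 19 = 40
The minimum is 40.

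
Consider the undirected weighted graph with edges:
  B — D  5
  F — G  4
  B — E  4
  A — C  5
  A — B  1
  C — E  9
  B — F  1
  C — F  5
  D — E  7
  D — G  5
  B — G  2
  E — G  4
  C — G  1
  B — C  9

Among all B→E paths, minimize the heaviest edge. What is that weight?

Checking several routes:
B - F - G - E: max(1, 4, 4) = 4
B - E: max(4) = 4
B - G - E: max(2, 4) = 4
Best route has worst link 4.

4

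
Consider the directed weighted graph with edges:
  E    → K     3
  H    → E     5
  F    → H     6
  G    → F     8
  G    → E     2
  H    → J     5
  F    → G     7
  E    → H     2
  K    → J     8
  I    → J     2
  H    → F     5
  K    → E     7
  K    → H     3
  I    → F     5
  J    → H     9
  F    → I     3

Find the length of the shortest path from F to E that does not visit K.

9

Paths from F to E avoiding K:
F→G→E: 7 + 2 = 9
F→I→J→H→E: 3 + 2 + 9 + 5 = 19
F→H→E: 6 + 5 = 11
Best route has total 9.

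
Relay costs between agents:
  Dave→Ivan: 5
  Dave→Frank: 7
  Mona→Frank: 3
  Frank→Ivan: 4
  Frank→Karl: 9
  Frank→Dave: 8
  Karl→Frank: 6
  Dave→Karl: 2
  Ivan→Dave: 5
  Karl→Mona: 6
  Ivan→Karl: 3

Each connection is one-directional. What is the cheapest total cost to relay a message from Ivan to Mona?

9

Paths from Ivan to Mona:
Ivan -> Karl -> Mona: 3 + 6 = 9
Ivan -> Dave -> Karl -> Mona: 5 + 2 + 6 = 13
Ivan -> Dave -> Frank -> Karl -> Mona: 5 + 7 + 9 + 6 = 27
Shortest: 9.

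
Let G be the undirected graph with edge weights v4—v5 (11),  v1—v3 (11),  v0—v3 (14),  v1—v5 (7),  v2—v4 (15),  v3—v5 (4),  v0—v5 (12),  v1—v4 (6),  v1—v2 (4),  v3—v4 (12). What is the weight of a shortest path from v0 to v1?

19

Some routes from v0 to v1:
v0-v3-v4-v1: 14 + 12 + 6 = 32
v0-v3-v1: 14 + 11 = 25
v0-v3-v5-v1: 14 + 4 + 7 = 25
v0-v5-v1: 12 + 7 = 19
v0-v5-v3-v1: 12 + 4 + 11 = 27
v0-v5-v4-v1: 12 + 11 + 6 = 29
The minimum is 19.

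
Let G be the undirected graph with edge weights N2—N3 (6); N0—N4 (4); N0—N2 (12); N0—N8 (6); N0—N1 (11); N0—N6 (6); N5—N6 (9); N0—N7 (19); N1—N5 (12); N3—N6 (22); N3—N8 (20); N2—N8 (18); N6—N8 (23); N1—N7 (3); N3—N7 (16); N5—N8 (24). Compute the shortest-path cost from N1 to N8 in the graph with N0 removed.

36

Checking several routes:
N1 -> N7 -> N3 -> N8: 3 + 16 + 20 = 39
N1 -> N5 -> N8: 12 + 24 = 36
N1 -> N7 -> N3 -> N2 -> N8: 3 + 16 + 6 + 18 = 43
N1 -> N5 -> N6 -> N3 -> N8: 12 + 9 + 22 + 20 = 63
N1 -> N5 -> N6 -> N8: 12 + 9 + 23 = 44
Best route has total 36.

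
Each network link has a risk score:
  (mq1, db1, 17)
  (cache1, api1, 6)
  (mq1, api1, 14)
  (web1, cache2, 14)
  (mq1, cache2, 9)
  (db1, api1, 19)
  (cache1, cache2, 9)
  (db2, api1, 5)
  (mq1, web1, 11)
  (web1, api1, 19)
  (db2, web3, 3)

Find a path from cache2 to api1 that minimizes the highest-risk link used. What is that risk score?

Checking several routes:
cache2→cache1→api1: max(9, 6) = 9
cache2→web1→api1: max(14, 19) = 19
cache2→mq1→api1: max(9, 14) = 14
cache2→web1→mq1→api1: max(14, 11, 14) = 14
cache2→web1→mq1→db1→api1: max(14, 11, 17, 19) = 19
Smallest bottleneck: 9.

9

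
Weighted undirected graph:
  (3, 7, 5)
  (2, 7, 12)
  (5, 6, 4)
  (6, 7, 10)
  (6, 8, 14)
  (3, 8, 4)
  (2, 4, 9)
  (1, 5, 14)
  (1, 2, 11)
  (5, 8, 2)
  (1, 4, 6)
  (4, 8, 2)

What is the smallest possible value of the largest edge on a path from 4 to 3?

Some routes from 4 to 3:
4 → 8 → 3: max(2, 4) = 4
4 → 1 → 2 → 7 → 3: max(6, 11, 12, 5) = 12
4 → 1 → 2 → 7 → 6 → 5 → 8 → 3: max(6, 11, 12, 10, 4, 2, 4) = 12
4 → 8 → 5 → 6 → 7 → 3: max(2, 2, 4, 10, 5) = 10
The minimum achievable maximum is 4.

4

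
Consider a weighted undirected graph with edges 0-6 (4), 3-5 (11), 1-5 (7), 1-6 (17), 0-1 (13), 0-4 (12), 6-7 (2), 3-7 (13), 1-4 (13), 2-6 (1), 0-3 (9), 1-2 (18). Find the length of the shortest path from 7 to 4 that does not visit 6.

34

Candidate routes:
7 - 3 - 0 - 4: 13 + 9 + 12 = 34
7 - 3 - 5 - 1 - 4: 13 + 11 + 7 + 13 = 44
7 - 3 - 0 - 1 - 4: 13 + 9 + 13 + 13 = 48
7 - 3 - 5 - 1 - 0 - 4: 13 + 11 + 7 + 13 + 12 = 56
Shortest: 34.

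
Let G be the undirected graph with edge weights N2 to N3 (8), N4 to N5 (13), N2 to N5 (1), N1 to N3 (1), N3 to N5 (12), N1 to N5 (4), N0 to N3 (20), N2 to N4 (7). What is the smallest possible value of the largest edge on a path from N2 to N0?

Candidate routes:
N2 - N5 - N3 - N0: max(1, 12, 20) = 20
N2 - N4 - N5 - N3 - N0: max(7, 13, 12, 20) = 20
N2 - N3 - N0: max(8, 20) = 20
N2 - N4 - N5 - N1 - N3 - N0: max(7, 13, 4, 1, 20) = 20
N2 - N5 - N1 - N3 - N0: max(1, 4, 1, 20) = 20
Best route has worst link 20.

20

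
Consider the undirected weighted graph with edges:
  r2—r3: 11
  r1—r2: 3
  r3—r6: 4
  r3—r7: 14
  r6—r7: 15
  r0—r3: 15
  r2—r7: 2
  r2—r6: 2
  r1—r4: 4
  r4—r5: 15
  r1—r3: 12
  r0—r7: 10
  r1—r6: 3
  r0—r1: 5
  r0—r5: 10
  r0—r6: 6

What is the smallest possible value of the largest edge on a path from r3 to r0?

5

Comparing a few candidate routes:
r3-r6-r2-r7-r0: max(4, 2, 2, 10) = 10
r3-r2-r1-r6-r0: max(11, 3, 3, 6) = 11
r3-r6-r2-r1-r0: max(4, 2, 3, 5) = 5
r3-r6-r0: max(4, 6) = 6
r3-r6-r1-r0: max(4, 3, 5) = 5
r3-r6-r1-r2-r7-r0: max(4, 3, 3, 2, 10) = 10
Smallest bottleneck: 5.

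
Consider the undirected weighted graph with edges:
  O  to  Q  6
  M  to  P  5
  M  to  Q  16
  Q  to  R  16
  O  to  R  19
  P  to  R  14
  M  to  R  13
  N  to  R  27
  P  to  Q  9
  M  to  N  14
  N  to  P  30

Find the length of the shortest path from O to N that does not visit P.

36

Comparing a few candidate routes:
O→Q→R→N: 6 + 16 + 27 = 49
O→R→N: 19 + 27 = 46
O→R→M→N: 19 + 13 + 14 = 46
O→Q→R→M→N: 6 + 16 + 13 + 14 = 49
O→Q→M→N: 6 + 16 + 14 = 36
The minimum is 36.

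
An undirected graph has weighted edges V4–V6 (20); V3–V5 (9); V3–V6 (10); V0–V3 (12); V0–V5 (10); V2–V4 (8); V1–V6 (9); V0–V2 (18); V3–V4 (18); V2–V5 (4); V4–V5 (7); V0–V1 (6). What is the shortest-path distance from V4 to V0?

17

A few of the V4→V0 routes:
V4→V5→V3→V0: 7 + 9 + 12 = 28
V4→V2→V0: 8 + 18 = 26
V4→V2→V5→V0: 8 + 4 + 10 = 22
V4→V5→V0: 7 + 10 = 17
Shortest: 17.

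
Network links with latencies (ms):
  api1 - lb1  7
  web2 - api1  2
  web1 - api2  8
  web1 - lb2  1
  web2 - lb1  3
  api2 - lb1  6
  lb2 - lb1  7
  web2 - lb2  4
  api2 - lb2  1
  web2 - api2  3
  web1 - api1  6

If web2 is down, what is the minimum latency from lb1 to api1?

7

Checking several routes:
lb1 -> lb2 -> web1 -> api1: 7 + 1 + 6 = 14
lb1 -> api1: 7
lb1 -> api2 -> lb2 -> web1 -> api1: 6 + 1 + 1 + 6 = 14
Best route has total 7 ms.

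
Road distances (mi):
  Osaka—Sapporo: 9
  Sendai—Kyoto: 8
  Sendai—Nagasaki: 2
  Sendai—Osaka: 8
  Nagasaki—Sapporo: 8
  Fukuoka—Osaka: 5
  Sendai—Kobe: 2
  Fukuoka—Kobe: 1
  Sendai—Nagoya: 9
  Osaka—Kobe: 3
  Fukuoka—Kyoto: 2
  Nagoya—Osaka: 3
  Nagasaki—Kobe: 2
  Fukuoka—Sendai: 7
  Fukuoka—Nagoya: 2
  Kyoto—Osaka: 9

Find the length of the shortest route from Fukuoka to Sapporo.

11

A few of the Fukuoka→Sapporo routes:
Fukuoka → Kobe → Nagasaki → Sapporo: 1 + 2 + 8 = 11
Fukuoka → Kobe → Sendai → Nagasaki → Sapporo: 1 + 2 + 2 + 8 = 13
Fukuoka → Kobe → Osaka → Sapporo: 1 + 3 + 9 = 13
Shortest: 11 mi.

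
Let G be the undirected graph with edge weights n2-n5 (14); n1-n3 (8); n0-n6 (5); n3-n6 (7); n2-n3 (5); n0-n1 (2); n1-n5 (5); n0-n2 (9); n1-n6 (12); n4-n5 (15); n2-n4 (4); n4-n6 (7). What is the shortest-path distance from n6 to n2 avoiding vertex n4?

12

Some routes from n6 to n2 avoiding n4:
n6-n0-n2: 5 + 9 = 14
n6-n1-n3-n2: 12 + 8 + 5 = 25
n6-n3-n2: 7 + 5 = 12
n6-n0-n1-n3-n2: 5 + 2 + 8 + 5 = 20
n6-n1-n0-n2: 12 + 2 + 9 = 23
n6-n0-n1-n5-n2: 5 + 2 + 5 + 14 = 26
The minimum is 12.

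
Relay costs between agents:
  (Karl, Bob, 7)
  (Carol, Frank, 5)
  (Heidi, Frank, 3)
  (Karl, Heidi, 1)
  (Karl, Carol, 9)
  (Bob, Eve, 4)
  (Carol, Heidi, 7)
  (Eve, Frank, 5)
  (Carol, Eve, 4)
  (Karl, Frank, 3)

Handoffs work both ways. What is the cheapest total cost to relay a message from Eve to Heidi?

8

A few of the Eve→Heidi routes:
Eve - Carol - Frank - Heidi: 4 + 5 + 3 = 12
Eve - Frank - Heidi: 5 + 3 = 8
Eve - Bob - Karl - Heidi: 4 + 7 + 1 = 12
Eve - Carol - Heidi: 4 + 7 = 11
Eve - Frank - Karl - Heidi: 5 + 3 + 1 = 9
The minimum is 8.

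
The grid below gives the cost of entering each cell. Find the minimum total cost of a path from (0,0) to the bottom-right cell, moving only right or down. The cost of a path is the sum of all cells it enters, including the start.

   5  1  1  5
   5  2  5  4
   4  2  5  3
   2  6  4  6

Take (0,0) (0,1) (1,1) (2,1) (2,2) (2,3) (3,3) for a total of 5 + 1 + 2 + 2 + 5 + 3 + 6 = 24.

24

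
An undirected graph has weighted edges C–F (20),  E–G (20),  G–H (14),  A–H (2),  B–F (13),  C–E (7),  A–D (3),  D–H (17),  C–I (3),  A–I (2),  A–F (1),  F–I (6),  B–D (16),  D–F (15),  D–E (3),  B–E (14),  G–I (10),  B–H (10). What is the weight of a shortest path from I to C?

3

Comparing a few candidate routes:
I → F → A → D → E → C: 6 + 1 + 3 + 3 + 7 = 20
I → A → F → C: 2 + 1 + 20 = 23
I → C: 3
I → A → D → E → C: 2 + 3 + 3 + 7 = 15
I → F → C: 6 + 20 = 26
The minimum is 3.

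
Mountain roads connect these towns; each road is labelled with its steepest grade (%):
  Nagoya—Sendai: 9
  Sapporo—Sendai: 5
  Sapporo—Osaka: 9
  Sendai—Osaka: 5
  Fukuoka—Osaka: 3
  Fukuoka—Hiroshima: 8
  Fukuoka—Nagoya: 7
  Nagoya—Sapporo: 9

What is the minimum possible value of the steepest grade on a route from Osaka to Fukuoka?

Comparing a few candidate routes:
Osaka→Fukuoka: max(3) = 3
Osaka→Sapporo→Sendai→Nagoya→Fukuoka: max(9, 5, 9, 7) = 9
Osaka→Sendai→Sapporo→Nagoya→Fukuoka: max(5, 5, 9, 7) = 9
Osaka→Sendai→Nagoya→Fukuoka: max(5, 9, 7) = 9
Smallest bottleneck: 3%.

3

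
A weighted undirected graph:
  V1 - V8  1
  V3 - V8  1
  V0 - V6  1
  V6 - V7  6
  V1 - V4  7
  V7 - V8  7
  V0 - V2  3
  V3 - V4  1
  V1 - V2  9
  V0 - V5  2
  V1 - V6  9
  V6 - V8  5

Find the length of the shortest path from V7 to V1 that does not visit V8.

15

Candidate routes:
V7→V6→V0→V2→V1: 6 + 1 + 3 + 9 = 19
V7→V6→V1: 6 + 9 = 15
Best route has total 15.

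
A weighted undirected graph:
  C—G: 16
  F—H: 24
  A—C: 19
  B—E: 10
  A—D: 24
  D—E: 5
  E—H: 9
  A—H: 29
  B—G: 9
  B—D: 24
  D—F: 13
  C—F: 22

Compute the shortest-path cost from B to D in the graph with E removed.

Candidate routes:
B → D: 24
B → G → C → A → D: 9 + 16 + 19 + 24 = 68
B → G → C → A → H → F → D: 9 + 16 + 19 + 29 + 24 + 13 = 110
B → G → C → F → D: 9 + 16 + 22 + 13 = 60
B → G → C → F → H → A → D: 9 + 16 + 22 + 24 + 29 + 24 = 124
Best route has total 24.

24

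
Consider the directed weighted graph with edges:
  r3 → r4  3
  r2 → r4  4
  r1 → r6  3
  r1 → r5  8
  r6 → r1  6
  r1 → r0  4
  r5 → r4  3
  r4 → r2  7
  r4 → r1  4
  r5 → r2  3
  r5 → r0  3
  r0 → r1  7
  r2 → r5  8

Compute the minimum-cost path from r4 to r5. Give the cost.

Routes from r4 to r5:
r4 - r1 - r5: 4 + 8 = 12
r4 - r2 - r5: 7 + 8 = 15
Shortest: 12.

12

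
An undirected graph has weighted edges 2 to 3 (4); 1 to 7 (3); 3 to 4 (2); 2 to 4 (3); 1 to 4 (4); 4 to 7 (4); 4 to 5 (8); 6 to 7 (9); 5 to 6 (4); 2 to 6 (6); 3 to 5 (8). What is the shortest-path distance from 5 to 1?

12

Some routes from 5 to 1:
5 -> 6 -> 2 -> 4 -> 1: 4 + 6 + 3 + 4 = 17
5 -> 4 -> 1: 8 + 4 = 12
5 -> 4 -> 7 -> 1: 8 + 4 + 3 = 15
5 -> 6 -> 7 -> 1: 4 + 9 + 3 = 16
5 -> 3 -> 4 -> 1: 8 + 2 + 4 = 14
5 -> 3 -> 4 -> 7 -> 1: 8 + 2 + 4 + 3 = 17
Best route has total 12.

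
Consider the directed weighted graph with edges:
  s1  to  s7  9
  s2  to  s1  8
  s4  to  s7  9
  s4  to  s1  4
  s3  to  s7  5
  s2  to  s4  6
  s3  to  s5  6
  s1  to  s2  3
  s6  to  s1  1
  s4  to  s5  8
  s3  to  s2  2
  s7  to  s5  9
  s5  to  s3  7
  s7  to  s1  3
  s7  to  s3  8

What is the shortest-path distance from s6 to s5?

Some routes from s6 to s5:
s6 -> s1 -> s7 -> s3 -> s5: 1 + 9 + 8 + 6 = 24
s6 -> s1 -> s2 -> s4 -> s7 -> s3 -> s5: 1 + 3 + 6 + 9 + 8 + 6 = 33
s6 -> s1 -> s7 -> s5: 1 + 9 + 9 = 19
s6 -> s1 -> s2 -> s4 -> s7 -> s5: 1 + 3 + 6 + 9 + 9 = 28
s6 -> s1 -> s2 -> s4 -> s5: 1 + 3 + 6 + 8 = 18
Shortest: 18.

18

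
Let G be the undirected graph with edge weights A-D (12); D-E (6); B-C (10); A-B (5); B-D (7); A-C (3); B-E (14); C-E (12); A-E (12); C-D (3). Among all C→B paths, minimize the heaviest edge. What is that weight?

Comparing a few candidate routes:
C→D→B: max(3, 7) = 7
C→A→B: max(3, 5) = 5
C→B: max(10) = 10
Best route has worst link 5.

5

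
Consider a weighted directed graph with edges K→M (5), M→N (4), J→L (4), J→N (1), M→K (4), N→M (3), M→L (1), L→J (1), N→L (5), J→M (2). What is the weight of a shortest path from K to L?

Paths from K to L:
K -> M -> N -> L: 5 + 4 + 5 = 14
K -> M -> L: 5 + 1 = 6
Shortest: 6.

6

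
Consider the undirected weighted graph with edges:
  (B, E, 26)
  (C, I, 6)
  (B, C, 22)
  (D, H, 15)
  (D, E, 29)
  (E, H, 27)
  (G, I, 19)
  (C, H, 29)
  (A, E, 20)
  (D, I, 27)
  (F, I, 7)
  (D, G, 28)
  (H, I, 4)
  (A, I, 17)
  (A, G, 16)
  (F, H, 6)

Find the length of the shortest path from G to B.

A few of the G→B routes:
G → I → C → B: 19 + 6 + 22 = 47
G → A → I → C → B: 16 + 17 + 6 + 22 = 61
G → A → E → B: 16 + 20 + 26 = 62
Best route has total 47.

47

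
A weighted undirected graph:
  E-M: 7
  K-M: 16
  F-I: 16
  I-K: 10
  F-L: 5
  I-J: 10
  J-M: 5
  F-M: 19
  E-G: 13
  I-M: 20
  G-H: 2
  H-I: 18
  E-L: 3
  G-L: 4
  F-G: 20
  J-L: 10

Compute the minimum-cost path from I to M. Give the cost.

Some routes from I to M:
I -> J -> L -> E -> M: 10 + 10 + 3 + 7 = 30
I -> J -> M: 10 + 5 = 15
I -> M: 20
I -> F -> L -> E -> M: 16 + 5 + 3 + 7 = 31
I -> K -> M: 10 + 16 = 26
Shortest: 15.

15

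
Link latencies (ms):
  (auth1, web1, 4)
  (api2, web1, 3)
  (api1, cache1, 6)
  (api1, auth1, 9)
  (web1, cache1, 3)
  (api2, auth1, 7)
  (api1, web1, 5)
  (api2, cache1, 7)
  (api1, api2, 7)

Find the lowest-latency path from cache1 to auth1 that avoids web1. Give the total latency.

Routes from cache1 to auth1 avoiding web1:
cache1→api1→api2→auth1: 6 + 7 + 7 = 20
cache1→api1→auth1: 6 + 9 = 15
cache1→api2→auth1: 7 + 7 = 14
cache1→api2→api1→auth1: 7 + 7 + 9 = 23
Best route has total 14 ms.

14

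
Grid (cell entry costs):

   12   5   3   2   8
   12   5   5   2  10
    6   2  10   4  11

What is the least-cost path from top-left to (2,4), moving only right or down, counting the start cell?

One optimal route is [0,0] -> [0,1] -> [0,2] -> [0,3] -> [1,3] -> [2,3] -> [2,4].
Its cost is 12 + 5 + 3 + 2 + 2 + 4 + 11 = 39.
(Top row then right column would cost 51.)

39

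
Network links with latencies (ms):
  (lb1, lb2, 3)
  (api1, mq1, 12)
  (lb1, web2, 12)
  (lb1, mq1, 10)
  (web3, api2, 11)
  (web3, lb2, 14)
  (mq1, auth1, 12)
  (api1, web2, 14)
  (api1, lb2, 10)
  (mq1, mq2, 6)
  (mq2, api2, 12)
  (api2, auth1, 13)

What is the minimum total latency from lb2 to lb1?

Some routes from lb2 to lb1:
lb2 → api1 → mq1 → lb1: 10 + 12 + 10 = 32
lb2 → api1 → web2 → lb1: 10 + 14 + 12 = 36
lb2 → web3 → api2 → mq2 → mq1 → lb1: 14 + 11 + 12 + 6 + 10 = 53
lb2 → web3 → api2 → mq2 → mq1 → api1 → web2 → lb1: 14 + 11 + 12 + 6 + 12 + 14 + 12 = 81
lb2 → lb1: 3
lb2 → web3 → api2 → auth1 → mq1 → lb1: 14 + 11 + 13 + 12 + 10 = 60
The minimum is 3 ms.

3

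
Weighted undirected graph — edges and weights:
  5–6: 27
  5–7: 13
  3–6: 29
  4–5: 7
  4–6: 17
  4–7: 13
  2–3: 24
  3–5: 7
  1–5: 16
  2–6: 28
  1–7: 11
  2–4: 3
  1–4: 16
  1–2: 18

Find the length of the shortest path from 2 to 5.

Comparing a few candidate routes:
2-4-7-5: 3 + 13 + 13 = 29
2-4-5: 3 + 7 = 10
2-3-5: 24 + 7 = 31
2-1-4-5: 18 + 16 + 7 = 41
2-1-5: 18 + 16 = 34
2-4-1-5: 3 + 16 + 16 = 35
Best route has total 10.

10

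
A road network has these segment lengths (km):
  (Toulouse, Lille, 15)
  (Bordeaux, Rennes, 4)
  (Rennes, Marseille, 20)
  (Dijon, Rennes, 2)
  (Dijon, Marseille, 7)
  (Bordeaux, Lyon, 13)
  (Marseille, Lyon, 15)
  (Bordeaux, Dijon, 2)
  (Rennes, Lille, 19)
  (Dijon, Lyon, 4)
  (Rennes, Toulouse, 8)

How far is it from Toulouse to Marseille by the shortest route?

Comparing a few candidate routes:
Toulouse → Rennes → Marseille: 8 + 20 = 28
Toulouse → Rennes → Bordeaux → Dijon → Lyon → Marseille: 8 + 4 + 2 + 4 + 15 = 33
Toulouse → Rennes → Dijon → Lyon → Marseille: 8 + 2 + 4 + 15 = 29
Toulouse → Rennes → Bordeaux → Lyon → Dijon → Marseille: 8 + 4 + 13 + 4 + 7 = 36
Toulouse → Rennes → Dijon → Marseille: 8 + 2 + 7 = 17
Toulouse → Rennes → Bordeaux → Dijon → Marseille: 8 + 4 + 2 + 7 = 21
The minimum is 17 km.

17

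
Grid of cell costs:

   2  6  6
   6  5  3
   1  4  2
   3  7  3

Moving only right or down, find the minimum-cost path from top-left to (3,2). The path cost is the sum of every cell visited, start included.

Best path: [0,0] → [1,0] → [2,0] → [2,1] → [2,2] → [3,2]
Cost: 2 + 6 + 1 + 4 + 2 + 3 = 18

18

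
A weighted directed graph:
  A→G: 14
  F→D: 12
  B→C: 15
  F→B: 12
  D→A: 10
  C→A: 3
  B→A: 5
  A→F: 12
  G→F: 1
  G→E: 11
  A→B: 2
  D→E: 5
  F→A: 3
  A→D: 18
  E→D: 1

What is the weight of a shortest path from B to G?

19

Paths from B to G:
B → C → A → G: 15 + 3 + 14 = 32
B → A → G: 5 + 14 = 19
The minimum is 19.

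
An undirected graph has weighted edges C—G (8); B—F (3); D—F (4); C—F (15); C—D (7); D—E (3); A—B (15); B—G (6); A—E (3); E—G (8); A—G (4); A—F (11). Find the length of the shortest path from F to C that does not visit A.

Routes from F to C avoiding A:
F-D-C: 4 + 7 = 11
F-C: 15
F-B-G-C: 3 + 6 + 8 = 17
F-B-G-E-D-C: 3 + 6 + 8 + 3 + 7 = 27
F-D-E-G-C: 4 + 3 + 8 + 8 = 23
The minimum is 11.

11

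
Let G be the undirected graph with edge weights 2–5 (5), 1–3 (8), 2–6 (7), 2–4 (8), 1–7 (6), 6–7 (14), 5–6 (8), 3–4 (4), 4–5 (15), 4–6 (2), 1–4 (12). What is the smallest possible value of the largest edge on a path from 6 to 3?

4

Some routes from 6 to 3:
6 → 5 → 2 → 4 → 3: max(8, 5, 8, 4) = 8
6 → 4 → 3: max(2, 4) = 4
6 → 2 → 4 → 3: max(7, 8, 4) = 8
The minimum achievable maximum is 4.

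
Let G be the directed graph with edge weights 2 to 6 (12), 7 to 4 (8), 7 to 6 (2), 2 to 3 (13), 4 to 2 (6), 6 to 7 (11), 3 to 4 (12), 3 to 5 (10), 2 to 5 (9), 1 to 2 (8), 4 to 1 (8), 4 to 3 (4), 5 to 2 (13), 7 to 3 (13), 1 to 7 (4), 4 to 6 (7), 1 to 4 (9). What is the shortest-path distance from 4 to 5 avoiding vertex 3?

Candidate routes:
4 - 1 - 2 - 5: 8 + 8 + 9 = 25
4 - 2 - 5: 6 + 9 = 15
Best route has total 15.

15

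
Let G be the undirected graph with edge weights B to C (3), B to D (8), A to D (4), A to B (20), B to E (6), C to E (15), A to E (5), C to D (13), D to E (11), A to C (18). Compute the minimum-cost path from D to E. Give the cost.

Comparing a few candidate routes:
D → E: 11
D → B → E: 8 + 6 = 14
D → C → B → E: 13 + 3 + 6 = 22
D → B → C → E: 8 + 3 + 15 = 26
D → A → E: 4 + 5 = 9
The minimum is 9.

9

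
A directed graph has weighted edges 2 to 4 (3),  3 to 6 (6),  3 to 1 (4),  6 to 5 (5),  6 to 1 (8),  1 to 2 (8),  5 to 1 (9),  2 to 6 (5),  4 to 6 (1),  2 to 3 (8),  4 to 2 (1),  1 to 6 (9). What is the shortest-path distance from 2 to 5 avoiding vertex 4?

Candidate routes:
2 → 6 → 5: 5 + 5 = 10
2 → 3 → 1 → 6 → 5: 8 + 4 + 9 + 5 = 26
2 → 3 → 6 → 5: 8 + 6 + 5 = 19
Shortest: 10.

10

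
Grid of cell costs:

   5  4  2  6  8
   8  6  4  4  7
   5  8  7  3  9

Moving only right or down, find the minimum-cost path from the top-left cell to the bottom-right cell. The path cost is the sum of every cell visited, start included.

Cheapest: (0,0) → (0,1) → (0,2) → (1,2) → (1,3) → (2,3) → (2,4)
  5 + 4 + 2 + 4 + 4 + 3 + 9 = 31

31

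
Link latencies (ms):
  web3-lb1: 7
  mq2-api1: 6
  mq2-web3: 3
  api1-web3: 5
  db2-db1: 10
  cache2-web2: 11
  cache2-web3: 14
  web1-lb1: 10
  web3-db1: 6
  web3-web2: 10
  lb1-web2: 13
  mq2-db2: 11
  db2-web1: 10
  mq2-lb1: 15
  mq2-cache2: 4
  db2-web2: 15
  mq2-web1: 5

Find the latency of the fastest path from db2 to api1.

Checking several routes:
db2 - db1 - web3 - api1: 10 + 6 + 5 = 21
db2 - db1 - web3 - mq2 - api1: 10 + 6 + 3 + 6 = 25
db2 - web1 - mq2 - web3 - api1: 10 + 5 + 3 + 5 = 23
db2 - mq2 - web3 - api1: 11 + 3 + 5 = 19
db2 - mq2 - api1: 11 + 6 = 17
db2 - web1 - mq2 - api1: 10 + 5 + 6 = 21
The minimum is 17 ms.

17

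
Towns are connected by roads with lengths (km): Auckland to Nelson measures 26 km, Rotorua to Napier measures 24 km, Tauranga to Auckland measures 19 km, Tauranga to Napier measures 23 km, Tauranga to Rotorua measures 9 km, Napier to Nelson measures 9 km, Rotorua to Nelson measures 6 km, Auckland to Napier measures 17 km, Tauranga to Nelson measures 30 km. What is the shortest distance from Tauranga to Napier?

Some routes from Tauranga to Napier:
Tauranga → Rotorua → Nelson → Napier: 9 + 6 + 9 = 24
Tauranga → Rotorua → Napier: 9 + 24 = 33
Tauranga → Napier: 23
The minimum is 23 km.

23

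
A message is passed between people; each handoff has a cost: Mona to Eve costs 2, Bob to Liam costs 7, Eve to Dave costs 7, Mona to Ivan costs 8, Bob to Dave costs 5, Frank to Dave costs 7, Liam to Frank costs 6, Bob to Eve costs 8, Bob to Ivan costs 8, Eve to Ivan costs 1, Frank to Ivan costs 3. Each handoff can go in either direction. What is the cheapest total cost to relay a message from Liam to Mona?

12

Comparing a few candidate routes:
Liam - Bob - Eve - Mona: 7 + 8 + 2 = 17
Liam - Frank - Ivan - Mona: 6 + 3 + 8 = 17
Liam - Frank - Dave - Eve - Mona: 6 + 7 + 7 + 2 = 22
Liam - Frank - Ivan - Eve - Mona: 6 + 3 + 1 + 2 = 12
Liam - Bob - Dave - Eve - Mona: 7 + 5 + 7 + 2 = 21
Liam - Bob - Ivan - Eve - Mona: 7 + 8 + 1 + 2 = 18
Best route has total 12.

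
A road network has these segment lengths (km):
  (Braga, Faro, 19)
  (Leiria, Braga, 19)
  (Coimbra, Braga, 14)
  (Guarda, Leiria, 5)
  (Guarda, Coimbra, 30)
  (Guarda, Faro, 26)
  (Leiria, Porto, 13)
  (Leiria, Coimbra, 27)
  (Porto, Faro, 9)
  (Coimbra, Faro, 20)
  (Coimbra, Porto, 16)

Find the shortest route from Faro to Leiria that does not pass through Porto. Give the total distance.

Some routes from Faro to Leiria avoiding Porto:
Faro-Coimbra-Braga-Leiria: 20 + 14 + 19 = 53
Faro-Coimbra-Leiria: 20 + 27 = 47
Faro-Braga-Leiria: 19 + 19 = 38
Faro-Guarda-Leiria: 26 + 5 = 31
Best route has total 31 km.

31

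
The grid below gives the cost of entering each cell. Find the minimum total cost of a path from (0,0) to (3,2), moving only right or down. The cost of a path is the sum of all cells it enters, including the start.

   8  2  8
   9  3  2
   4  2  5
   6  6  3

23

Path [0,0] → [0,1] → [1,1] → [1,2] → [2,2] → [3,2]: 8 + 2 + 3 + 2 + 5 + 3 = 23.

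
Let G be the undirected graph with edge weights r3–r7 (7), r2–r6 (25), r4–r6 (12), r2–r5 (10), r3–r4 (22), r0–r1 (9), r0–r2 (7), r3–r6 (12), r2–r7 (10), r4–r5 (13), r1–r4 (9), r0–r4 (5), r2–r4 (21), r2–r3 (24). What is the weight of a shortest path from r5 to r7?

Comparing a few candidate routes:
r5→r4→r0→r2→r7: 13 + 5 + 7 + 10 = 35
r5→r2→r3→r7: 10 + 24 + 7 = 41
r5→r2→r7: 10 + 10 = 20
Shortest: 20.

20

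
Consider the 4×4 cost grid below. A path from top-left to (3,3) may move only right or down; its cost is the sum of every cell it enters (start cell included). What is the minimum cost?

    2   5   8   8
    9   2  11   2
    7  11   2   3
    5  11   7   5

Best path: (0,0) → (0,1) → (1,1) → (1,2) → (1,3) → (2,3) → (3,3)
Cost: 2 + 5 + 2 + 11 + 2 + 3 + 5 = 30

30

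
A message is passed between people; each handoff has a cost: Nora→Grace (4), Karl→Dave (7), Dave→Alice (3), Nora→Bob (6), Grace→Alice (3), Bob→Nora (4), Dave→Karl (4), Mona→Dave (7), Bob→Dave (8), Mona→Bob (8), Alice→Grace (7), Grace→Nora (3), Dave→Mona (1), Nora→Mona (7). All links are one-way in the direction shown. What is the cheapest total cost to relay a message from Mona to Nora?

12

Paths from Mona to Nora:
Mona → Dave → Alice → Grace → Nora: 7 + 3 + 7 + 3 = 20
Mona → Bob → Dave → Alice → Grace → Nora: 8 + 8 + 3 + 7 + 3 = 29
Mona → Bob → Nora: 8 + 4 = 12
Best route has total 12.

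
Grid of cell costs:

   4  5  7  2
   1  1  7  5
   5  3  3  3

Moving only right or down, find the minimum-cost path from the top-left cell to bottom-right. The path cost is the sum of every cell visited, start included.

One optimal route is [0,0]→[1,0]→[1,1]→[2,1]→[2,2]→[2,3].
Its cost is 4 + 1 + 1 + 3 + 3 + 3 = 15.
(Top row then right column would cost 26.)

15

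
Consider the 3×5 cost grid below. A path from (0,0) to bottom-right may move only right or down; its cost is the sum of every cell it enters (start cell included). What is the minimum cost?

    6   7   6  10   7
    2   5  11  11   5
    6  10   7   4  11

Best path: r0c0 -> r1c0 -> r1c1 -> r2c1 -> r2c2 -> r2c3 -> r2c4
Cost: 6 + 2 + 5 + 10 + 7 + 4 + 11 = 45

45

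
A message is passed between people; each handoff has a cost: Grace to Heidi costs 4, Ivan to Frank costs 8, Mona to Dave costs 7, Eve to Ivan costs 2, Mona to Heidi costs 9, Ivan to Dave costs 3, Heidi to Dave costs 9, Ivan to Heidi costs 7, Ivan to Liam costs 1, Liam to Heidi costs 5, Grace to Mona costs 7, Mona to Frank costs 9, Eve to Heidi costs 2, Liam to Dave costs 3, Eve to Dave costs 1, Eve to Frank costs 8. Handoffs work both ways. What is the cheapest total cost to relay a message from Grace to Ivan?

8

Comparing a few candidate routes:
Grace→Heidi→Eve→Dave→Ivan: 4 + 2 + 1 + 3 = 10
Grace→Heidi→Eve→Dave→Liam→Ivan: 4 + 2 + 1 + 3 + 1 = 11
Grace→Heidi→Ivan: 4 + 7 = 11
Grace→Heidi→Liam→Ivan: 4 + 5 + 1 = 10
Grace→Heidi→Liam→Dave→Eve→Ivan: 4 + 5 + 3 + 1 + 2 = 15
Grace→Heidi→Eve→Ivan: 4 + 2 + 2 = 8
The minimum is 8.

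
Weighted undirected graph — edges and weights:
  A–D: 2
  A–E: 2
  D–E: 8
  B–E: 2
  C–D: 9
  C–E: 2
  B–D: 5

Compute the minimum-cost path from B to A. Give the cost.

4

A few of the B→A routes:
B → D → A: 5 + 2 = 7
B → E → A: 2 + 2 = 4
B → E → C → D → A: 2 + 2 + 9 + 2 = 15
B → E → D → A: 2 + 8 + 2 = 12
The minimum is 4.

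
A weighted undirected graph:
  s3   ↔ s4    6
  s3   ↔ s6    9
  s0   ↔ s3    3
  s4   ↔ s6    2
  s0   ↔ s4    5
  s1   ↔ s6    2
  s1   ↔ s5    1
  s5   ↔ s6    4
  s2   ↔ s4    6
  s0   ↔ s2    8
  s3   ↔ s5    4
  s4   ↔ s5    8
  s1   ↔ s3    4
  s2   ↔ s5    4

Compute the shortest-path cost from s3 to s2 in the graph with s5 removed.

11

Some routes from s3 to s2 avoiding s5:
s3 - s0 - s2: 3 + 8 = 11
s3 - s0 - s4 - s2: 3 + 5 + 6 = 14
s3 - s4 - s2: 6 + 6 = 12
s3 - s1 - s6 - s4 - s2: 4 + 2 + 2 + 6 = 14
Shortest: 11.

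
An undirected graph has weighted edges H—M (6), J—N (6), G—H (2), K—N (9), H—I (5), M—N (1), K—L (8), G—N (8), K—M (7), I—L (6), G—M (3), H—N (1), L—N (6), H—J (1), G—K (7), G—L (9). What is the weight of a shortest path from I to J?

6

Checking several routes:
I → L → N → H → J: 6 + 6 + 1 + 1 = 14
I → H → N → J: 5 + 1 + 6 = 12
I → L → G → H → J: 6 + 9 + 2 + 1 = 18
I → H → J: 5 + 1 = 6
I → L → N → J: 6 + 6 + 6 = 18
I → H → G → M → N → J: 5 + 2 + 3 + 1 + 6 = 17
The minimum is 6.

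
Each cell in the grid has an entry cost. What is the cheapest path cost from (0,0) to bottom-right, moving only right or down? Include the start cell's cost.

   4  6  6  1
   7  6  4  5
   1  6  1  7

One optimal route is (0,0) (1,0) (2,0) (2,1) (2,2) (2,3).
Its cost is 4 + 7 + 1 + 6 + 1 + 7 = 26.

26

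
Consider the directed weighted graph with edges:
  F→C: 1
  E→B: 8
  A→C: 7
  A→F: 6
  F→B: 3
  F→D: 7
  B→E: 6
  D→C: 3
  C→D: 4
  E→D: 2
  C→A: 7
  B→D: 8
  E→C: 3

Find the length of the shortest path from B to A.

Candidate routes:
B -> E -> D -> C -> A: 6 + 2 + 3 + 7 = 18
B -> D -> C -> A: 8 + 3 + 7 = 18
B -> E -> C -> A: 6 + 3 + 7 = 16
Best route has total 16.

16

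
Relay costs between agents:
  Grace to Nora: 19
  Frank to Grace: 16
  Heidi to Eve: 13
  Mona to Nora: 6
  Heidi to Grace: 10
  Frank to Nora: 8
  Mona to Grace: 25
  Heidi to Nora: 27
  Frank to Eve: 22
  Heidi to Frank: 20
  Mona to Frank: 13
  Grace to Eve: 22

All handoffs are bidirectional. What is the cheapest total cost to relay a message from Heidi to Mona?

A few of the Heidi→Mona routes:
Heidi -> Nora -> Mona: 27 + 6 = 33
Heidi -> Frank -> Mona: 20 + 13 = 33
Heidi -> Grace -> Nora -> Mona: 10 + 19 + 6 = 35
Heidi -> Grace -> Mona: 10 + 25 = 35
Heidi -> Frank -> Nora -> Mona: 20 + 8 + 6 = 34
Shortest: 33.

33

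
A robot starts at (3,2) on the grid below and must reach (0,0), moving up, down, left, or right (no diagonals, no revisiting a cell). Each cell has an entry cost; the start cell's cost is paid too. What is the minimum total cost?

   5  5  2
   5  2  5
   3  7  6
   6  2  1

22

Take r3c2 -> r3c1 -> r2c1 -> r1c1 -> r0c1 -> r0c0 for a total of 1 + 2 + 7 + 2 + 5 + 5 = 22.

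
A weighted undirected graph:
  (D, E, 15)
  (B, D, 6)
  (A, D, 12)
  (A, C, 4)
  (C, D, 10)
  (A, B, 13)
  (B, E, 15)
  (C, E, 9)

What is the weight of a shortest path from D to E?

Some routes from D to E:
D → E: 15
D → B → E: 6 + 15 = 21
D → C → E: 10 + 9 = 19
Best route has total 15.

15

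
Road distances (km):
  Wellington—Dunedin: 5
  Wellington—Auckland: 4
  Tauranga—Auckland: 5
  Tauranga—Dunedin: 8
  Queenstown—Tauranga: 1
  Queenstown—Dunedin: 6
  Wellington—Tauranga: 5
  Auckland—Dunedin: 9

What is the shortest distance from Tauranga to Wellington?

Comparing a few candidate routes:
Tauranga - Wellington: 5
Tauranga - Auckland - Wellington: 5 + 4 = 9
Tauranga - Queenstown - Dunedin - Wellington: 1 + 6 + 5 = 12
Tauranga - Auckland - Dunedin - Wellington: 5 + 9 + 5 = 19
Tauranga - Dunedin - Wellington: 8 + 5 = 13
Best route has total 5 km.

5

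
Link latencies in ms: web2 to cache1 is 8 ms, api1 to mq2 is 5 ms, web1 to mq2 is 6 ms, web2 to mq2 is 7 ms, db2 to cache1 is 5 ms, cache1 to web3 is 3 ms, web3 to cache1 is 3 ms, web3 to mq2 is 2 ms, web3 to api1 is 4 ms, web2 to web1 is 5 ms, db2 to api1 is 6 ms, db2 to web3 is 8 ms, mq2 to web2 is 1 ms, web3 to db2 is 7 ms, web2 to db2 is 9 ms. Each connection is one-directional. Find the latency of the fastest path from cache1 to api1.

Candidate routes:
cache1 -> web3 -> mq2 -> web2 -> db2 -> api1: 3 + 2 + 1 + 9 + 6 = 21
cache1 -> web3 -> db2 -> api1: 3 + 7 + 6 = 16
cache1 -> web3 -> api1: 3 + 4 = 7
Best route has total 7 ms.

7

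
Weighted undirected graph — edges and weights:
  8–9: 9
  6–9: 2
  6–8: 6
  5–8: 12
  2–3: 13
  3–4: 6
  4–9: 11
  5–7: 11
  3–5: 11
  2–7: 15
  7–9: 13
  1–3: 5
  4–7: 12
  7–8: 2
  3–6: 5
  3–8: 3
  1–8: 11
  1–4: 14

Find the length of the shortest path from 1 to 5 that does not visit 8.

16

Some routes from 1 to 5 avoiding 8:
1→4→9→6→3→5: 14 + 11 + 2 + 5 + 11 = 43
1→3→5: 5 + 11 = 16
1→4→3→5: 14 + 6 + 11 = 31
1→3→4→7→5: 5 + 6 + 12 + 11 = 34
1→4→7→5: 14 + 12 + 11 = 37
1→3→6→9→7→5: 5 + 5 + 2 + 13 + 11 = 36
The minimum is 16.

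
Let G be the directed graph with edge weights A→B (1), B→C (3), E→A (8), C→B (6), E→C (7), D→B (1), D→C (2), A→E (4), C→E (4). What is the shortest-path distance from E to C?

Routes from E to C:
E - C: 7
E - A - B - C: 8 + 1 + 3 = 12
The minimum is 7.

7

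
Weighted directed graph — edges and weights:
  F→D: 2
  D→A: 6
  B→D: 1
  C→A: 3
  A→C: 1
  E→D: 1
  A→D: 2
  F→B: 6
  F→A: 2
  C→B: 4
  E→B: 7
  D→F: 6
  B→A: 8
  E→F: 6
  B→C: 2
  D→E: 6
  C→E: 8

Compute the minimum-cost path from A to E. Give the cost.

8

Paths from A to E:
A-D-E: 2 + 6 = 8
A-C-B-D-E: 1 + 4 + 1 + 6 = 12
A-D-F-B-C-E: 2 + 6 + 6 + 2 + 8 = 24
A-C-E: 1 + 8 = 9
Best route has total 8.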